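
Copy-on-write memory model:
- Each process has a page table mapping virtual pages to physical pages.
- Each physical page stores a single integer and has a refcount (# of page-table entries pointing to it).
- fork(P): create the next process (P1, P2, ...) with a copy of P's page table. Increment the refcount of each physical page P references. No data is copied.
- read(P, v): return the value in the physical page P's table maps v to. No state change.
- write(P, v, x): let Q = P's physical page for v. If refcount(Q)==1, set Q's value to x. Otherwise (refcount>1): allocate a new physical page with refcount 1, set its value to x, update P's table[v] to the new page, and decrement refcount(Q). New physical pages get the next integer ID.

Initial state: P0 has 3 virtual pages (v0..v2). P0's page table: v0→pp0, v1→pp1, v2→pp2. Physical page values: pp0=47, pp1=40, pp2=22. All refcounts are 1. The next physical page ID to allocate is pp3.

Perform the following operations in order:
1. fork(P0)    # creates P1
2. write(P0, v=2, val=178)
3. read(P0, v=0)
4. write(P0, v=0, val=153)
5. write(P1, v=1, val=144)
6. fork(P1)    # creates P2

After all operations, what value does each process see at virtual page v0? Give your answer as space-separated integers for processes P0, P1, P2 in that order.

Op 1: fork(P0) -> P1. 3 ppages; refcounts: pp0:2 pp1:2 pp2:2
Op 2: write(P0, v2, 178). refcount(pp2)=2>1 -> COPY to pp3. 4 ppages; refcounts: pp0:2 pp1:2 pp2:1 pp3:1
Op 3: read(P0, v0) -> 47. No state change.
Op 4: write(P0, v0, 153). refcount(pp0)=2>1 -> COPY to pp4. 5 ppages; refcounts: pp0:1 pp1:2 pp2:1 pp3:1 pp4:1
Op 5: write(P1, v1, 144). refcount(pp1)=2>1 -> COPY to pp5. 6 ppages; refcounts: pp0:1 pp1:1 pp2:1 pp3:1 pp4:1 pp5:1
Op 6: fork(P1) -> P2. 6 ppages; refcounts: pp0:2 pp1:1 pp2:2 pp3:1 pp4:1 pp5:2
P0: v0 -> pp4 = 153
P1: v0 -> pp0 = 47
P2: v0 -> pp0 = 47

Answer: 153 47 47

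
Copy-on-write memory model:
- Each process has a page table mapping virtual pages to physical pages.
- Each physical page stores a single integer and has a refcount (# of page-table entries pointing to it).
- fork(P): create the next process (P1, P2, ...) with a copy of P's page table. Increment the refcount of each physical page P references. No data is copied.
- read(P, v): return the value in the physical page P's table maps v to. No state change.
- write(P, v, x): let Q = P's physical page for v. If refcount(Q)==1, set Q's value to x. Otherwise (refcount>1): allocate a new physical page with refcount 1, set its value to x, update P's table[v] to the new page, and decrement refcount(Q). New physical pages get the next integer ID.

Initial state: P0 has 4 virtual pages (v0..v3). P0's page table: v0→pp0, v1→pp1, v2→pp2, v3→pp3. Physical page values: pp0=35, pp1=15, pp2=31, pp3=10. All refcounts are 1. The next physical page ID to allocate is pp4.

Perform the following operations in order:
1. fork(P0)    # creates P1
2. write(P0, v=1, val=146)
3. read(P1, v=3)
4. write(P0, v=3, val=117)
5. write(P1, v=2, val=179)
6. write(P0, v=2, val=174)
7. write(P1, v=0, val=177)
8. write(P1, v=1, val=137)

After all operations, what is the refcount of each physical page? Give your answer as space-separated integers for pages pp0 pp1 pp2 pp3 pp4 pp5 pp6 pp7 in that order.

Op 1: fork(P0) -> P1. 4 ppages; refcounts: pp0:2 pp1:2 pp2:2 pp3:2
Op 2: write(P0, v1, 146). refcount(pp1)=2>1 -> COPY to pp4. 5 ppages; refcounts: pp0:2 pp1:1 pp2:2 pp3:2 pp4:1
Op 3: read(P1, v3) -> 10. No state change.
Op 4: write(P0, v3, 117). refcount(pp3)=2>1 -> COPY to pp5. 6 ppages; refcounts: pp0:2 pp1:1 pp2:2 pp3:1 pp4:1 pp5:1
Op 5: write(P1, v2, 179). refcount(pp2)=2>1 -> COPY to pp6. 7 ppages; refcounts: pp0:2 pp1:1 pp2:1 pp3:1 pp4:1 pp5:1 pp6:1
Op 6: write(P0, v2, 174). refcount(pp2)=1 -> write in place. 7 ppages; refcounts: pp0:2 pp1:1 pp2:1 pp3:1 pp4:1 pp5:1 pp6:1
Op 7: write(P1, v0, 177). refcount(pp0)=2>1 -> COPY to pp7. 8 ppages; refcounts: pp0:1 pp1:1 pp2:1 pp3:1 pp4:1 pp5:1 pp6:1 pp7:1
Op 8: write(P1, v1, 137). refcount(pp1)=1 -> write in place. 8 ppages; refcounts: pp0:1 pp1:1 pp2:1 pp3:1 pp4:1 pp5:1 pp6:1 pp7:1

Answer: 1 1 1 1 1 1 1 1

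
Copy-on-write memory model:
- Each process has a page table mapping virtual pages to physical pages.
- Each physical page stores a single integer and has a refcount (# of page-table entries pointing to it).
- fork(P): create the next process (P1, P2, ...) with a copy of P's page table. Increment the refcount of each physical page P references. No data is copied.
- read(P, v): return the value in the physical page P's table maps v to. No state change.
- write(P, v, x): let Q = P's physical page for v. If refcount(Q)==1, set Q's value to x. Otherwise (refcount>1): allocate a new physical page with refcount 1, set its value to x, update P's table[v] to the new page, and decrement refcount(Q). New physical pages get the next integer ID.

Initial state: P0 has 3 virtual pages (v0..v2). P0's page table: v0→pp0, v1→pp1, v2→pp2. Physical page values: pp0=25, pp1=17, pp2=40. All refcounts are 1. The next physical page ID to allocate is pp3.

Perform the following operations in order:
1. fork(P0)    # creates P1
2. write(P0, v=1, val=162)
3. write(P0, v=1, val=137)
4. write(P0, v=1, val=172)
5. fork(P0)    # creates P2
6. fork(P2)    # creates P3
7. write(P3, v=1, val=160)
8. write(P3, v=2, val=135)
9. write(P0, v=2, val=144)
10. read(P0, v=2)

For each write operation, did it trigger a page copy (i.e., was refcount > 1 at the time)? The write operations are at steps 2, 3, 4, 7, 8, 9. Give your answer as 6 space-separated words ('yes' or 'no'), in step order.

Op 1: fork(P0) -> P1. 3 ppages; refcounts: pp0:2 pp1:2 pp2:2
Op 2: write(P0, v1, 162). refcount(pp1)=2>1 -> COPY to pp3. 4 ppages; refcounts: pp0:2 pp1:1 pp2:2 pp3:1
Op 3: write(P0, v1, 137). refcount(pp3)=1 -> write in place. 4 ppages; refcounts: pp0:2 pp1:1 pp2:2 pp3:1
Op 4: write(P0, v1, 172). refcount(pp3)=1 -> write in place. 4 ppages; refcounts: pp0:2 pp1:1 pp2:2 pp3:1
Op 5: fork(P0) -> P2. 4 ppages; refcounts: pp0:3 pp1:1 pp2:3 pp3:2
Op 6: fork(P2) -> P3. 4 ppages; refcounts: pp0:4 pp1:1 pp2:4 pp3:3
Op 7: write(P3, v1, 160). refcount(pp3)=3>1 -> COPY to pp4. 5 ppages; refcounts: pp0:4 pp1:1 pp2:4 pp3:2 pp4:1
Op 8: write(P3, v2, 135). refcount(pp2)=4>1 -> COPY to pp5. 6 ppages; refcounts: pp0:4 pp1:1 pp2:3 pp3:2 pp4:1 pp5:1
Op 9: write(P0, v2, 144). refcount(pp2)=3>1 -> COPY to pp6. 7 ppages; refcounts: pp0:4 pp1:1 pp2:2 pp3:2 pp4:1 pp5:1 pp6:1
Op 10: read(P0, v2) -> 144. No state change.

yes no no yes yes yes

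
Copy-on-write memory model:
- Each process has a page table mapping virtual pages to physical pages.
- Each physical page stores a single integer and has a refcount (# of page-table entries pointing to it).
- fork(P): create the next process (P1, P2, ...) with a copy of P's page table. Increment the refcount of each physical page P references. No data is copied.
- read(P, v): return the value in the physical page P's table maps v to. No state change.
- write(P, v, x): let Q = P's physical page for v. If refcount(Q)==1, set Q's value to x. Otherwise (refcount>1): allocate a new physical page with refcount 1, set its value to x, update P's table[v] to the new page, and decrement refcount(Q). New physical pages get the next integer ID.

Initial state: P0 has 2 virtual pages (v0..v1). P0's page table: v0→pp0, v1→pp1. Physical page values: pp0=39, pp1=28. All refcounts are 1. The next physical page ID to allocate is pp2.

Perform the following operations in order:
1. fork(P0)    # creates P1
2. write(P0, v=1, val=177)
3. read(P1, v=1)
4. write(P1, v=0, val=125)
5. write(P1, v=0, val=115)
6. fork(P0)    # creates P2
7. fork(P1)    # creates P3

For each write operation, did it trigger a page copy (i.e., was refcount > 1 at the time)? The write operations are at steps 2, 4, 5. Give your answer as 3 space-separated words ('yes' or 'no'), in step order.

Op 1: fork(P0) -> P1. 2 ppages; refcounts: pp0:2 pp1:2
Op 2: write(P0, v1, 177). refcount(pp1)=2>1 -> COPY to pp2. 3 ppages; refcounts: pp0:2 pp1:1 pp2:1
Op 3: read(P1, v1) -> 28. No state change.
Op 4: write(P1, v0, 125). refcount(pp0)=2>1 -> COPY to pp3. 4 ppages; refcounts: pp0:1 pp1:1 pp2:1 pp3:1
Op 5: write(P1, v0, 115). refcount(pp3)=1 -> write in place. 4 ppages; refcounts: pp0:1 pp1:1 pp2:1 pp3:1
Op 6: fork(P0) -> P2. 4 ppages; refcounts: pp0:2 pp1:1 pp2:2 pp3:1
Op 7: fork(P1) -> P3. 4 ppages; refcounts: pp0:2 pp1:2 pp2:2 pp3:2

yes yes no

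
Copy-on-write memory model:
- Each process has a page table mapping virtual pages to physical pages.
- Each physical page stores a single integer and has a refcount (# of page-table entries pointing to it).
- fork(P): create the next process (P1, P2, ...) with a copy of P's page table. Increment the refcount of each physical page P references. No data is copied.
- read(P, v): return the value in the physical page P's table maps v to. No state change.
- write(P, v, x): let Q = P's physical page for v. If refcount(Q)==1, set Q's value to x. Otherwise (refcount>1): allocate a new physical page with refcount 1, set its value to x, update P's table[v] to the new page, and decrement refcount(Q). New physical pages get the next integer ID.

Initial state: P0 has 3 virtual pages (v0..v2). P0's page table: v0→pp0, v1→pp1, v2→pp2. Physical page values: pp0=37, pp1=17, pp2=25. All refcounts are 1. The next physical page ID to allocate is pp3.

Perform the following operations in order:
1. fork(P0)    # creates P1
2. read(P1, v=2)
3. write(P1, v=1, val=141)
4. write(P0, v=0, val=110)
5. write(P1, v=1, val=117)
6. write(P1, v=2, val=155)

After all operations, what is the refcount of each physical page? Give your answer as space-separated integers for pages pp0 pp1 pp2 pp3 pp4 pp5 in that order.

Answer: 1 1 1 1 1 1

Derivation:
Op 1: fork(P0) -> P1. 3 ppages; refcounts: pp0:2 pp1:2 pp2:2
Op 2: read(P1, v2) -> 25. No state change.
Op 3: write(P1, v1, 141). refcount(pp1)=2>1 -> COPY to pp3. 4 ppages; refcounts: pp0:2 pp1:1 pp2:2 pp3:1
Op 4: write(P0, v0, 110). refcount(pp0)=2>1 -> COPY to pp4. 5 ppages; refcounts: pp0:1 pp1:1 pp2:2 pp3:1 pp4:1
Op 5: write(P1, v1, 117). refcount(pp3)=1 -> write in place. 5 ppages; refcounts: pp0:1 pp1:1 pp2:2 pp3:1 pp4:1
Op 6: write(P1, v2, 155). refcount(pp2)=2>1 -> COPY to pp5. 6 ppages; refcounts: pp0:1 pp1:1 pp2:1 pp3:1 pp4:1 pp5:1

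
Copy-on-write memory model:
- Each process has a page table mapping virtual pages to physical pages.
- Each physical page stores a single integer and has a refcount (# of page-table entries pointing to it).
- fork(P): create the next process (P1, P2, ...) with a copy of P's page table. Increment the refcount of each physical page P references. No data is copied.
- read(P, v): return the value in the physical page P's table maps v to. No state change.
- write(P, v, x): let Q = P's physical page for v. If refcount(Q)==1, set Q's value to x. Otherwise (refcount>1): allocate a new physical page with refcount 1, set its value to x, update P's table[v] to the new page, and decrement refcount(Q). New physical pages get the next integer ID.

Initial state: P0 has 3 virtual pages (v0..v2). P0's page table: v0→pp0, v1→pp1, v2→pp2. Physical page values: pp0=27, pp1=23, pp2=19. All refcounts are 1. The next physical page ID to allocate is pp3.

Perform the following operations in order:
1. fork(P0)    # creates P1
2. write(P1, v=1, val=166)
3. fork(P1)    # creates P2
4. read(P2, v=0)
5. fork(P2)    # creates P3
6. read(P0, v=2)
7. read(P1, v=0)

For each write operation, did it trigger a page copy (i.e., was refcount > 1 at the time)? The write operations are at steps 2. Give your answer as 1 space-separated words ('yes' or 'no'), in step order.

Op 1: fork(P0) -> P1. 3 ppages; refcounts: pp0:2 pp1:2 pp2:2
Op 2: write(P1, v1, 166). refcount(pp1)=2>1 -> COPY to pp3. 4 ppages; refcounts: pp0:2 pp1:1 pp2:2 pp3:1
Op 3: fork(P1) -> P2. 4 ppages; refcounts: pp0:3 pp1:1 pp2:3 pp3:2
Op 4: read(P2, v0) -> 27. No state change.
Op 5: fork(P2) -> P3. 4 ppages; refcounts: pp0:4 pp1:1 pp2:4 pp3:3
Op 6: read(P0, v2) -> 19. No state change.
Op 7: read(P1, v0) -> 27. No state change.

yes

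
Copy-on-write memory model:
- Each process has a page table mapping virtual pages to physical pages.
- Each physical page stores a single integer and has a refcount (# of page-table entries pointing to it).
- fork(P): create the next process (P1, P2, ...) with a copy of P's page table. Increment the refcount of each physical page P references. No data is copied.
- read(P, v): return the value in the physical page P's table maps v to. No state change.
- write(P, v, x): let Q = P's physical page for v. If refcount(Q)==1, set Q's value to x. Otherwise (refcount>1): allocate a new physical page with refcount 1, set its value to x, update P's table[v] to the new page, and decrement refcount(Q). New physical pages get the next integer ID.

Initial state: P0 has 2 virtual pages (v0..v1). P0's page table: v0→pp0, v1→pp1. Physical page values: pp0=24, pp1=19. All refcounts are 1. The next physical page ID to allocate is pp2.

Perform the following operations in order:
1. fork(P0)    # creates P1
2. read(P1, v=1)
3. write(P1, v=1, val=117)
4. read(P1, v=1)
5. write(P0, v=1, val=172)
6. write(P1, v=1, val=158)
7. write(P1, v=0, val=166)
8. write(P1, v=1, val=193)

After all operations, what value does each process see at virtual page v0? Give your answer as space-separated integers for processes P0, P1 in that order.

Answer: 24 166

Derivation:
Op 1: fork(P0) -> P1. 2 ppages; refcounts: pp0:2 pp1:2
Op 2: read(P1, v1) -> 19. No state change.
Op 3: write(P1, v1, 117). refcount(pp1)=2>1 -> COPY to pp2. 3 ppages; refcounts: pp0:2 pp1:1 pp2:1
Op 4: read(P1, v1) -> 117. No state change.
Op 5: write(P0, v1, 172). refcount(pp1)=1 -> write in place. 3 ppages; refcounts: pp0:2 pp1:1 pp2:1
Op 6: write(P1, v1, 158). refcount(pp2)=1 -> write in place. 3 ppages; refcounts: pp0:2 pp1:1 pp2:1
Op 7: write(P1, v0, 166). refcount(pp0)=2>1 -> COPY to pp3. 4 ppages; refcounts: pp0:1 pp1:1 pp2:1 pp3:1
Op 8: write(P1, v1, 193). refcount(pp2)=1 -> write in place. 4 ppages; refcounts: pp0:1 pp1:1 pp2:1 pp3:1
P0: v0 -> pp0 = 24
P1: v0 -> pp3 = 166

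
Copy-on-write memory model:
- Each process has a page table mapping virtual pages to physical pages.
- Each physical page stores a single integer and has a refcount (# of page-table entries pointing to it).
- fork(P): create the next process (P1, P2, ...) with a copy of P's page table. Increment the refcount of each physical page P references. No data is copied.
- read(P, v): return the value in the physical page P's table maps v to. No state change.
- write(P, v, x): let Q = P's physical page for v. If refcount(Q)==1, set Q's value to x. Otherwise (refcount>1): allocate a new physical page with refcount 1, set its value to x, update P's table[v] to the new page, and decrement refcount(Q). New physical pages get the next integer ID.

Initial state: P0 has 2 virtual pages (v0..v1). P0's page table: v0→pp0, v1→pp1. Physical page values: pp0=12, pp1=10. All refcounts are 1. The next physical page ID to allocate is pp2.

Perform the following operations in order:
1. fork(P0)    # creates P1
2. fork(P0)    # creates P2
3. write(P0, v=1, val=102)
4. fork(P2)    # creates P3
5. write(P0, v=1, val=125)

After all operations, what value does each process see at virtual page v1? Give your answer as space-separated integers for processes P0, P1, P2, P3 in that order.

Op 1: fork(P0) -> P1. 2 ppages; refcounts: pp0:2 pp1:2
Op 2: fork(P0) -> P2. 2 ppages; refcounts: pp0:3 pp1:3
Op 3: write(P0, v1, 102). refcount(pp1)=3>1 -> COPY to pp2. 3 ppages; refcounts: pp0:3 pp1:2 pp2:1
Op 4: fork(P2) -> P3. 3 ppages; refcounts: pp0:4 pp1:3 pp2:1
Op 5: write(P0, v1, 125). refcount(pp2)=1 -> write in place. 3 ppages; refcounts: pp0:4 pp1:3 pp2:1
P0: v1 -> pp2 = 125
P1: v1 -> pp1 = 10
P2: v1 -> pp1 = 10
P3: v1 -> pp1 = 10

Answer: 125 10 10 10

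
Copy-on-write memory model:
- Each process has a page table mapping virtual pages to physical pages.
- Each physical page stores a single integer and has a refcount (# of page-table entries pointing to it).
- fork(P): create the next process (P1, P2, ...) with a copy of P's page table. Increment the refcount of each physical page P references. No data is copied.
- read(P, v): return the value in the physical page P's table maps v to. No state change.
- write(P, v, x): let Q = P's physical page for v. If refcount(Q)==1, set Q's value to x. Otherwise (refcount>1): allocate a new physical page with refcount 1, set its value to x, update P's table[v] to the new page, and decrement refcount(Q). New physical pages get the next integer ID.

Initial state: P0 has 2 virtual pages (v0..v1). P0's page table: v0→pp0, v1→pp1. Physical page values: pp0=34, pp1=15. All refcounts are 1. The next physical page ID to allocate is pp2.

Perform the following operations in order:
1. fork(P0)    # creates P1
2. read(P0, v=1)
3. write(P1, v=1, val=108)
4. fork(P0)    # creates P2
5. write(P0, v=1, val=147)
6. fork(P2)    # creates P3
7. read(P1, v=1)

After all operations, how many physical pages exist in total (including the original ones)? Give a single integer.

Op 1: fork(P0) -> P1. 2 ppages; refcounts: pp0:2 pp1:2
Op 2: read(P0, v1) -> 15. No state change.
Op 3: write(P1, v1, 108). refcount(pp1)=2>1 -> COPY to pp2. 3 ppages; refcounts: pp0:2 pp1:1 pp2:1
Op 4: fork(P0) -> P2. 3 ppages; refcounts: pp0:3 pp1:2 pp2:1
Op 5: write(P0, v1, 147). refcount(pp1)=2>1 -> COPY to pp3. 4 ppages; refcounts: pp0:3 pp1:1 pp2:1 pp3:1
Op 6: fork(P2) -> P3. 4 ppages; refcounts: pp0:4 pp1:2 pp2:1 pp3:1
Op 7: read(P1, v1) -> 108. No state change.

Answer: 4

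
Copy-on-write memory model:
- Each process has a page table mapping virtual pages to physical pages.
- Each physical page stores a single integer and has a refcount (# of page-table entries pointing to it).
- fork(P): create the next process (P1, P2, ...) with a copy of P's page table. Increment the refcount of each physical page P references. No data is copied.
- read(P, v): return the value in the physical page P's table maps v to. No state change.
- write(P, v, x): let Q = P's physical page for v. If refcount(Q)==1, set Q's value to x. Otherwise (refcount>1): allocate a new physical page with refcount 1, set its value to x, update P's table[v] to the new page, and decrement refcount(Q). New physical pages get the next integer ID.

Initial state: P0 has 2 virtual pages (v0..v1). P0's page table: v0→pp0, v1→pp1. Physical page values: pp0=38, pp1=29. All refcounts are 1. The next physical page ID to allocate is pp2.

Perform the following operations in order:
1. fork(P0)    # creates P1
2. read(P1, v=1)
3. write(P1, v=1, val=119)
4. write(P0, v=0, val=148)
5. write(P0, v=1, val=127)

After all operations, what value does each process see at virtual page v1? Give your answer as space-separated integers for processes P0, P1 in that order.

Answer: 127 119

Derivation:
Op 1: fork(P0) -> P1. 2 ppages; refcounts: pp0:2 pp1:2
Op 2: read(P1, v1) -> 29. No state change.
Op 3: write(P1, v1, 119). refcount(pp1)=2>1 -> COPY to pp2. 3 ppages; refcounts: pp0:2 pp1:1 pp2:1
Op 4: write(P0, v0, 148). refcount(pp0)=2>1 -> COPY to pp3. 4 ppages; refcounts: pp0:1 pp1:1 pp2:1 pp3:1
Op 5: write(P0, v1, 127). refcount(pp1)=1 -> write in place. 4 ppages; refcounts: pp0:1 pp1:1 pp2:1 pp3:1
P0: v1 -> pp1 = 127
P1: v1 -> pp2 = 119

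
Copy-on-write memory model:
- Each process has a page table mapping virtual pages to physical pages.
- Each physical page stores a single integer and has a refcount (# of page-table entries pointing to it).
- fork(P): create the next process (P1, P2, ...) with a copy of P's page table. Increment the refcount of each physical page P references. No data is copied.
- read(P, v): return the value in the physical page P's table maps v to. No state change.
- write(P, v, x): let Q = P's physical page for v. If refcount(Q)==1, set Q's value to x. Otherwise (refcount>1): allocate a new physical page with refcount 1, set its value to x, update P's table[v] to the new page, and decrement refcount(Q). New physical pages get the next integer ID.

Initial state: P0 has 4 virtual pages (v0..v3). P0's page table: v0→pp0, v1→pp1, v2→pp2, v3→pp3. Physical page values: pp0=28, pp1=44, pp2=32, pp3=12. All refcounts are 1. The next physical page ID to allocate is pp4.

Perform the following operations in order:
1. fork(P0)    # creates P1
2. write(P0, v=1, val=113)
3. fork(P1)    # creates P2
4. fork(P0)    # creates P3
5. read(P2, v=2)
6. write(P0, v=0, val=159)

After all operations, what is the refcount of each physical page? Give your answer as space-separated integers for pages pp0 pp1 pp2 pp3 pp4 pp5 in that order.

Answer: 3 2 4 4 2 1

Derivation:
Op 1: fork(P0) -> P1. 4 ppages; refcounts: pp0:2 pp1:2 pp2:2 pp3:2
Op 2: write(P0, v1, 113). refcount(pp1)=2>1 -> COPY to pp4. 5 ppages; refcounts: pp0:2 pp1:1 pp2:2 pp3:2 pp4:1
Op 3: fork(P1) -> P2. 5 ppages; refcounts: pp0:3 pp1:2 pp2:3 pp3:3 pp4:1
Op 4: fork(P0) -> P3. 5 ppages; refcounts: pp0:4 pp1:2 pp2:4 pp3:4 pp4:2
Op 5: read(P2, v2) -> 32. No state change.
Op 6: write(P0, v0, 159). refcount(pp0)=4>1 -> COPY to pp5. 6 ppages; refcounts: pp0:3 pp1:2 pp2:4 pp3:4 pp4:2 pp5:1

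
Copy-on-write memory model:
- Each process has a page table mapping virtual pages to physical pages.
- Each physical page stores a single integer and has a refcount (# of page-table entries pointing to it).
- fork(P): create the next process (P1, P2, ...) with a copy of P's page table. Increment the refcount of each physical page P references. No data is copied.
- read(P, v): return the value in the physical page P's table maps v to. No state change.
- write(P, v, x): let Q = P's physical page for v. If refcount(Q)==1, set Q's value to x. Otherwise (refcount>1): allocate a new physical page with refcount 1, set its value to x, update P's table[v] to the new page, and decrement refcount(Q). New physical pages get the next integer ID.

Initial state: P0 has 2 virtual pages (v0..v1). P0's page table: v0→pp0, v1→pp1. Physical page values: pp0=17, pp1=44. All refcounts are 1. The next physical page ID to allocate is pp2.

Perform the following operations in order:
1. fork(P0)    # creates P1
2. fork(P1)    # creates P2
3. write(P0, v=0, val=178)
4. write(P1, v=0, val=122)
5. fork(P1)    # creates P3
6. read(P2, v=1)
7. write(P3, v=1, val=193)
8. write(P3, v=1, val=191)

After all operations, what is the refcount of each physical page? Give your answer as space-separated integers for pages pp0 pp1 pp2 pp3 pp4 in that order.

Op 1: fork(P0) -> P1. 2 ppages; refcounts: pp0:2 pp1:2
Op 2: fork(P1) -> P2. 2 ppages; refcounts: pp0:3 pp1:3
Op 3: write(P0, v0, 178). refcount(pp0)=3>1 -> COPY to pp2. 3 ppages; refcounts: pp0:2 pp1:3 pp2:1
Op 4: write(P1, v0, 122). refcount(pp0)=2>1 -> COPY to pp3. 4 ppages; refcounts: pp0:1 pp1:3 pp2:1 pp3:1
Op 5: fork(P1) -> P3. 4 ppages; refcounts: pp0:1 pp1:4 pp2:1 pp3:2
Op 6: read(P2, v1) -> 44. No state change.
Op 7: write(P3, v1, 193). refcount(pp1)=4>1 -> COPY to pp4. 5 ppages; refcounts: pp0:1 pp1:3 pp2:1 pp3:2 pp4:1
Op 8: write(P3, v1, 191). refcount(pp4)=1 -> write in place. 5 ppages; refcounts: pp0:1 pp1:3 pp2:1 pp3:2 pp4:1

Answer: 1 3 1 2 1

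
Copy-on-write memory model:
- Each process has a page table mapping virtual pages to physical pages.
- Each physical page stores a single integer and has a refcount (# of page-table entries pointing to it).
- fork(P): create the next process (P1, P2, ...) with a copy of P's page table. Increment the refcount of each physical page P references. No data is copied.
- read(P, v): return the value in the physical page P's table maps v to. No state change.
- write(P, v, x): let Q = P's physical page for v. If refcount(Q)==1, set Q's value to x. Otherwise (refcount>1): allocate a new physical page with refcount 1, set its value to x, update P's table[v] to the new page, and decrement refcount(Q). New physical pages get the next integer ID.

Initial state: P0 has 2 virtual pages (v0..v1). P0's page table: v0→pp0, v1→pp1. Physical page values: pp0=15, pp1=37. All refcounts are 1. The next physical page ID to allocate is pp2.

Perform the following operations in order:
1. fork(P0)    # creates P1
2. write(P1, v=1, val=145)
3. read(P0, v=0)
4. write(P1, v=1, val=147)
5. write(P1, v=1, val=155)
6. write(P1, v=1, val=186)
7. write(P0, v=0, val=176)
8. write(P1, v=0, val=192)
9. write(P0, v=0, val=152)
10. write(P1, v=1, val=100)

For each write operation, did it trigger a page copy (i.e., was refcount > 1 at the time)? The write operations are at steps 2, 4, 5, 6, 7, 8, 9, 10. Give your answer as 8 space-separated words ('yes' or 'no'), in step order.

Op 1: fork(P0) -> P1. 2 ppages; refcounts: pp0:2 pp1:2
Op 2: write(P1, v1, 145). refcount(pp1)=2>1 -> COPY to pp2. 3 ppages; refcounts: pp0:2 pp1:1 pp2:1
Op 3: read(P0, v0) -> 15. No state change.
Op 4: write(P1, v1, 147). refcount(pp2)=1 -> write in place. 3 ppages; refcounts: pp0:2 pp1:1 pp2:1
Op 5: write(P1, v1, 155). refcount(pp2)=1 -> write in place. 3 ppages; refcounts: pp0:2 pp1:1 pp2:1
Op 6: write(P1, v1, 186). refcount(pp2)=1 -> write in place. 3 ppages; refcounts: pp0:2 pp1:1 pp2:1
Op 7: write(P0, v0, 176). refcount(pp0)=2>1 -> COPY to pp3. 4 ppages; refcounts: pp0:1 pp1:1 pp2:1 pp3:1
Op 8: write(P1, v0, 192). refcount(pp0)=1 -> write in place. 4 ppages; refcounts: pp0:1 pp1:1 pp2:1 pp3:1
Op 9: write(P0, v0, 152). refcount(pp3)=1 -> write in place. 4 ppages; refcounts: pp0:1 pp1:1 pp2:1 pp3:1
Op 10: write(P1, v1, 100). refcount(pp2)=1 -> write in place. 4 ppages; refcounts: pp0:1 pp1:1 pp2:1 pp3:1

yes no no no yes no no no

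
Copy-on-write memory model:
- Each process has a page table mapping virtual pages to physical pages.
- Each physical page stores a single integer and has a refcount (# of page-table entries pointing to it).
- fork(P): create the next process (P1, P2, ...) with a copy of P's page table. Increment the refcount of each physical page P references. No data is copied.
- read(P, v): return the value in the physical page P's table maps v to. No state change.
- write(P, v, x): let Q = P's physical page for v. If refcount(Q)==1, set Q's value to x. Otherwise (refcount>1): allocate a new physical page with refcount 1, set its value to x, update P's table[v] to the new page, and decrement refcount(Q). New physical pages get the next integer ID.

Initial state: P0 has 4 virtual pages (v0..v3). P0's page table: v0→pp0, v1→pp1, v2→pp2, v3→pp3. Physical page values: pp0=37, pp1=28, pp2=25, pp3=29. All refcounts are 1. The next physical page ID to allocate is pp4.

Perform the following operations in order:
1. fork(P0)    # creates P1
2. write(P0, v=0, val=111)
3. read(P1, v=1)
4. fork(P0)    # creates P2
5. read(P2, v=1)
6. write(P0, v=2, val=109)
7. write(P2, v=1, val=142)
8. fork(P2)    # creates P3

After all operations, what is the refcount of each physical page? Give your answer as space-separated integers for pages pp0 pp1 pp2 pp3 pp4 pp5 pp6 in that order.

Answer: 1 2 3 4 3 1 2

Derivation:
Op 1: fork(P0) -> P1. 4 ppages; refcounts: pp0:2 pp1:2 pp2:2 pp3:2
Op 2: write(P0, v0, 111). refcount(pp0)=2>1 -> COPY to pp4. 5 ppages; refcounts: pp0:1 pp1:2 pp2:2 pp3:2 pp4:1
Op 3: read(P1, v1) -> 28. No state change.
Op 4: fork(P0) -> P2. 5 ppages; refcounts: pp0:1 pp1:3 pp2:3 pp3:3 pp4:2
Op 5: read(P2, v1) -> 28. No state change.
Op 6: write(P0, v2, 109). refcount(pp2)=3>1 -> COPY to pp5. 6 ppages; refcounts: pp0:1 pp1:3 pp2:2 pp3:3 pp4:2 pp5:1
Op 7: write(P2, v1, 142). refcount(pp1)=3>1 -> COPY to pp6. 7 ppages; refcounts: pp0:1 pp1:2 pp2:2 pp3:3 pp4:2 pp5:1 pp6:1
Op 8: fork(P2) -> P3. 7 ppages; refcounts: pp0:1 pp1:2 pp2:3 pp3:4 pp4:3 pp5:1 pp6:2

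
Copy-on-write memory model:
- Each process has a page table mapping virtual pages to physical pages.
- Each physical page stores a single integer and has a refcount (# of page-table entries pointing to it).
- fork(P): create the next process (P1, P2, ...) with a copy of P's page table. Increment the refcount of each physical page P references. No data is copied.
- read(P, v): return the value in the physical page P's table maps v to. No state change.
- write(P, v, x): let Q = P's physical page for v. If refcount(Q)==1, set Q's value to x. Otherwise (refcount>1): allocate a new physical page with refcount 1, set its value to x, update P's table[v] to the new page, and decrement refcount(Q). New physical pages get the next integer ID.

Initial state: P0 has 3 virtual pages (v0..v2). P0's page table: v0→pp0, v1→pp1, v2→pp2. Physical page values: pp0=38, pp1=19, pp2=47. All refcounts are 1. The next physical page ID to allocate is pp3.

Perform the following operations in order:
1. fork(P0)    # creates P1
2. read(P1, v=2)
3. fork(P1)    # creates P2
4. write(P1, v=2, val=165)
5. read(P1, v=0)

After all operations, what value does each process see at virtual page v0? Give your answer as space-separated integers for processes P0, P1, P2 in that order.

Answer: 38 38 38

Derivation:
Op 1: fork(P0) -> P1. 3 ppages; refcounts: pp0:2 pp1:2 pp2:2
Op 2: read(P1, v2) -> 47. No state change.
Op 3: fork(P1) -> P2. 3 ppages; refcounts: pp0:3 pp1:3 pp2:3
Op 4: write(P1, v2, 165). refcount(pp2)=3>1 -> COPY to pp3. 4 ppages; refcounts: pp0:3 pp1:3 pp2:2 pp3:1
Op 5: read(P1, v0) -> 38. No state change.
P0: v0 -> pp0 = 38
P1: v0 -> pp0 = 38
P2: v0 -> pp0 = 38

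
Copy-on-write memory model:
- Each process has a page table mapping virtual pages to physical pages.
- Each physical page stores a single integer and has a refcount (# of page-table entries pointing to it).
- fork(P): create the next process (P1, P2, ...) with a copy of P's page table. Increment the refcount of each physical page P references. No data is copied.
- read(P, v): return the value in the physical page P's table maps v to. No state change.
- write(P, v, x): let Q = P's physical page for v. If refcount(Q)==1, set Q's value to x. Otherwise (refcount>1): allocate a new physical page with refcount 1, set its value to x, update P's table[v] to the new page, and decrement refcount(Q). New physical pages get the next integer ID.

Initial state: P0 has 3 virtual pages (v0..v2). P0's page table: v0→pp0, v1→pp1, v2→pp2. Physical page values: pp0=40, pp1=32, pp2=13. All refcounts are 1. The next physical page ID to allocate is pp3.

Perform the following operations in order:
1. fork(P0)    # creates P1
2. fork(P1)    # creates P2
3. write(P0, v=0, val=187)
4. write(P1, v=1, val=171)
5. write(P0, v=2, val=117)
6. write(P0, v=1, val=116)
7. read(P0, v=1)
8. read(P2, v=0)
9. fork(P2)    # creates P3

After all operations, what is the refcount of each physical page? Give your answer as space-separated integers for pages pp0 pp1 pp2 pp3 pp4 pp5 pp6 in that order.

Answer: 3 2 3 1 1 1 1

Derivation:
Op 1: fork(P0) -> P1. 3 ppages; refcounts: pp0:2 pp1:2 pp2:2
Op 2: fork(P1) -> P2. 3 ppages; refcounts: pp0:3 pp1:3 pp2:3
Op 3: write(P0, v0, 187). refcount(pp0)=3>1 -> COPY to pp3. 4 ppages; refcounts: pp0:2 pp1:3 pp2:3 pp3:1
Op 4: write(P1, v1, 171). refcount(pp1)=3>1 -> COPY to pp4. 5 ppages; refcounts: pp0:2 pp1:2 pp2:3 pp3:1 pp4:1
Op 5: write(P0, v2, 117). refcount(pp2)=3>1 -> COPY to pp5. 6 ppages; refcounts: pp0:2 pp1:2 pp2:2 pp3:1 pp4:1 pp5:1
Op 6: write(P0, v1, 116). refcount(pp1)=2>1 -> COPY to pp6. 7 ppages; refcounts: pp0:2 pp1:1 pp2:2 pp3:1 pp4:1 pp5:1 pp6:1
Op 7: read(P0, v1) -> 116. No state change.
Op 8: read(P2, v0) -> 40. No state change.
Op 9: fork(P2) -> P3. 7 ppages; refcounts: pp0:3 pp1:2 pp2:3 pp3:1 pp4:1 pp5:1 pp6:1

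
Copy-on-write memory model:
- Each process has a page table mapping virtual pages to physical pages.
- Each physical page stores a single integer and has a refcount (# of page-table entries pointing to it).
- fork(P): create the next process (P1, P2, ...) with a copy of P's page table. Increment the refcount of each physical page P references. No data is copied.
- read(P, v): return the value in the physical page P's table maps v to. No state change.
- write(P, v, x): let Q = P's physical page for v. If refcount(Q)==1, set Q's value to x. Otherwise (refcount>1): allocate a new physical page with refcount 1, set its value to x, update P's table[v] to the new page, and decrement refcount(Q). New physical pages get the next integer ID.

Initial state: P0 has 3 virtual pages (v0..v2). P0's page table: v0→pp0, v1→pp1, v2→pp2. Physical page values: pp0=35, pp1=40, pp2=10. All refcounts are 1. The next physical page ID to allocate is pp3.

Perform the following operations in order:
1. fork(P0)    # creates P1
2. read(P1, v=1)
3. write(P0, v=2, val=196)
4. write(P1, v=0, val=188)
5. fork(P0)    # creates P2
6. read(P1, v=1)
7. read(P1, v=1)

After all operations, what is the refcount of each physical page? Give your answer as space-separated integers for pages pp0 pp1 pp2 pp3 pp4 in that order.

Answer: 2 3 1 2 1

Derivation:
Op 1: fork(P0) -> P1. 3 ppages; refcounts: pp0:2 pp1:2 pp2:2
Op 2: read(P1, v1) -> 40. No state change.
Op 3: write(P0, v2, 196). refcount(pp2)=2>1 -> COPY to pp3. 4 ppages; refcounts: pp0:2 pp1:2 pp2:1 pp3:1
Op 4: write(P1, v0, 188). refcount(pp0)=2>1 -> COPY to pp4. 5 ppages; refcounts: pp0:1 pp1:2 pp2:1 pp3:1 pp4:1
Op 5: fork(P0) -> P2. 5 ppages; refcounts: pp0:2 pp1:3 pp2:1 pp3:2 pp4:1
Op 6: read(P1, v1) -> 40. No state change.
Op 7: read(P1, v1) -> 40. No state change.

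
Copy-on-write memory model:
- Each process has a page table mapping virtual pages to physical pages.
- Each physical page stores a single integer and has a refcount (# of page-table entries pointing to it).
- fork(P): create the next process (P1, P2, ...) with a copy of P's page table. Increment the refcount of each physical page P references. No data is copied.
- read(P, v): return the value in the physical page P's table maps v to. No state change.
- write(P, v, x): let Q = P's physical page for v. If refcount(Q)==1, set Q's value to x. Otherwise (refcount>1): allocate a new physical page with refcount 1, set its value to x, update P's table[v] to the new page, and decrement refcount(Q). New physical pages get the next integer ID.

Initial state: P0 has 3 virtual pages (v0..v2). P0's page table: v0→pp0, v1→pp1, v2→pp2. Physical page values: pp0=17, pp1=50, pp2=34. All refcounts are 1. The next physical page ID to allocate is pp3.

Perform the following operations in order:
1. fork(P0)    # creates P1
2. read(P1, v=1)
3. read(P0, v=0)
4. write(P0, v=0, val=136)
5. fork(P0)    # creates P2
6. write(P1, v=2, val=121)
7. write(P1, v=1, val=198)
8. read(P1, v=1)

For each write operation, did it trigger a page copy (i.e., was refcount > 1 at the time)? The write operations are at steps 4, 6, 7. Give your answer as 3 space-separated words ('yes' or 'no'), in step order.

Op 1: fork(P0) -> P1. 3 ppages; refcounts: pp0:2 pp1:2 pp2:2
Op 2: read(P1, v1) -> 50. No state change.
Op 3: read(P0, v0) -> 17. No state change.
Op 4: write(P0, v0, 136). refcount(pp0)=2>1 -> COPY to pp3. 4 ppages; refcounts: pp0:1 pp1:2 pp2:2 pp3:1
Op 5: fork(P0) -> P2. 4 ppages; refcounts: pp0:1 pp1:3 pp2:3 pp3:2
Op 6: write(P1, v2, 121). refcount(pp2)=3>1 -> COPY to pp4. 5 ppages; refcounts: pp0:1 pp1:3 pp2:2 pp3:2 pp4:1
Op 7: write(P1, v1, 198). refcount(pp1)=3>1 -> COPY to pp5. 6 ppages; refcounts: pp0:1 pp1:2 pp2:2 pp3:2 pp4:1 pp5:1
Op 8: read(P1, v1) -> 198. No state change.

yes yes yes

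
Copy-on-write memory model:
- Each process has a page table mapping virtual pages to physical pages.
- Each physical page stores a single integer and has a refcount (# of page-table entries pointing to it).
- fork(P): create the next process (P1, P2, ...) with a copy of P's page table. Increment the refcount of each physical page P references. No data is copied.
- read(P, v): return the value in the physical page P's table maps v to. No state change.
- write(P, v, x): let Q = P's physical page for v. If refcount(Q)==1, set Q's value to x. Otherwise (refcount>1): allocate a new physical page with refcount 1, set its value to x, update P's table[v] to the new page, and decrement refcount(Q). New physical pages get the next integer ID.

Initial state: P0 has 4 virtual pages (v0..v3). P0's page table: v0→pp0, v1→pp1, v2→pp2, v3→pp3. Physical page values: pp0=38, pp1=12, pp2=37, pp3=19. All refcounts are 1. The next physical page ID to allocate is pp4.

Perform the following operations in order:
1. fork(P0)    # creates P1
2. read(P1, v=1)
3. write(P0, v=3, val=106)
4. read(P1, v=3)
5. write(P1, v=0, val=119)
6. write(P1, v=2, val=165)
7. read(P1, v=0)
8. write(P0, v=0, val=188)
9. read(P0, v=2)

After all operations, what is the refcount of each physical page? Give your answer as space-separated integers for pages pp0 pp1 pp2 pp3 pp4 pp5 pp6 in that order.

Op 1: fork(P0) -> P1. 4 ppages; refcounts: pp0:2 pp1:2 pp2:2 pp3:2
Op 2: read(P1, v1) -> 12. No state change.
Op 3: write(P0, v3, 106). refcount(pp3)=2>1 -> COPY to pp4. 5 ppages; refcounts: pp0:2 pp1:2 pp2:2 pp3:1 pp4:1
Op 4: read(P1, v3) -> 19. No state change.
Op 5: write(P1, v0, 119). refcount(pp0)=2>1 -> COPY to pp5. 6 ppages; refcounts: pp0:1 pp1:2 pp2:2 pp3:1 pp4:1 pp5:1
Op 6: write(P1, v2, 165). refcount(pp2)=2>1 -> COPY to pp6. 7 ppages; refcounts: pp0:1 pp1:2 pp2:1 pp3:1 pp4:1 pp5:1 pp6:1
Op 7: read(P1, v0) -> 119. No state change.
Op 8: write(P0, v0, 188). refcount(pp0)=1 -> write in place. 7 ppages; refcounts: pp0:1 pp1:2 pp2:1 pp3:1 pp4:1 pp5:1 pp6:1
Op 9: read(P0, v2) -> 37. No state change.

Answer: 1 2 1 1 1 1 1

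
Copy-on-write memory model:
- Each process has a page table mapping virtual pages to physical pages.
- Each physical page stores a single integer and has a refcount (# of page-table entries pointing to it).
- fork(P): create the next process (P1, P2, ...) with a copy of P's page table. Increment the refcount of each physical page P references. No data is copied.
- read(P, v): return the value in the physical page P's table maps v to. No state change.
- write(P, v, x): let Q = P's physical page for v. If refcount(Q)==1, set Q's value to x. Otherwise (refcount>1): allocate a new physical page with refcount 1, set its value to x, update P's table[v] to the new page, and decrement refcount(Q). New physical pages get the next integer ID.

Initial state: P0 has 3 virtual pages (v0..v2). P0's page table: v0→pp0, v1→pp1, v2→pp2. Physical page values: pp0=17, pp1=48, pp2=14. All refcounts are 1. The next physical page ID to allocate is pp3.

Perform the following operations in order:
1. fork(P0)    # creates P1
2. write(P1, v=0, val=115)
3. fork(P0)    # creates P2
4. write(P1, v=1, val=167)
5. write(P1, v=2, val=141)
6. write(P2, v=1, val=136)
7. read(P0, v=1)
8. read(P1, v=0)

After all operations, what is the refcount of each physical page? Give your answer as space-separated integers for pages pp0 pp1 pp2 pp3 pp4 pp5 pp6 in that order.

Op 1: fork(P0) -> P1. 3 ppages; refcounts: pp0:2 pp1:2 pp2:2
Op 2: write(P1, v0, 115). refcount(pp0)=2>1 -> COPY to pp3. 4 ppages; refcounts: pp0:1 pp1:2 pp2:2 pp3:1
Op 3: fork(P0) -> P2. 4 ppages; refcounts: pp0:2 pp1:3 pp2:3 pp3:1
Op 4: write(P1, v1, 167). refcount(pp1)=3>1 -> COPY to pp4. 5 ppages; refcounts: pp0:2 pp1:2 pp2:3 pp3:1 pp4:1
Op 5: write(P1, v2, 141). refcount(pp2)=3>1 -> COPY to pp5. 6 ppages; refcounts: pp0:2 pp1:2 pp2:2 pp3:1 pp4:1 pp5:1
Op 6: write(P2, v1, 136). refcount(pp1)=2>1 -> COPY to pp6. 7 ppages; refcounts: pp0:2 pp1:1 pp2:2 pp3:1 pp4:1 pp5:1 pp6:1
Op 7: read(P0, v1) -> 48. No state change.
Op 8: read(P1, v0) -> 115. No state change.

Answer: 2 1 2 1 1 1 1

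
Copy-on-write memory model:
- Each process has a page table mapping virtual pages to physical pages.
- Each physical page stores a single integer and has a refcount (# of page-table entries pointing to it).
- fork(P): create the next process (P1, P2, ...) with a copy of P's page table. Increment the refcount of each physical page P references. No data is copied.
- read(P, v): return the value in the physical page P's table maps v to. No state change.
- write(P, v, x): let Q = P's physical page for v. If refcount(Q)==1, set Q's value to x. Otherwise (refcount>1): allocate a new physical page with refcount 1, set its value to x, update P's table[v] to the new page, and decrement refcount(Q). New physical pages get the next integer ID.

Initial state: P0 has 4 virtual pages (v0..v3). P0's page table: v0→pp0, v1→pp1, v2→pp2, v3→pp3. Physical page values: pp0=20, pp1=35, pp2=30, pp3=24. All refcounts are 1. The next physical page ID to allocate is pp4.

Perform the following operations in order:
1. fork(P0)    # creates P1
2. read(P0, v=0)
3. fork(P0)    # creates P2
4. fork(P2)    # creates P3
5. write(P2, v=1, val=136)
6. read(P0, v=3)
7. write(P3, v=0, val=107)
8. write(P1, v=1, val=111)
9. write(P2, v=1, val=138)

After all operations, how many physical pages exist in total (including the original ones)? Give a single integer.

Answer: 7

Derivation:
Op 1: fork(P0) -> P1. 4 ppages; refcounts: pp0:2 pp1:2 pp2:2 pp3:2
Op 2: read(P0, v0) -> 20. No state change.
Op 3: fork(P0) -> P2. 4 ppages; refcounts: pp0:3 pp1:3 pp2:3 pp3:3
Op 4: fork(P2) -> P3. 4 ppages; refcounts: pp0:4 pp1:4 pp2:4 pp3:4
Op 5: write(P2, v1, 136). refcount(pp1)=4>1 -> COPY to pp4. 5 ppages; refcounts: pp0:4 pp1:3 pp2:4 pp3:4 pp4:1
Op 6: read(P0, v3) -> 24. No state change.
Op 7: write(P3, v0, 107). refcount(pp0)=4>1 -> COPY to pp5. 6 ppages; refcounts: pp0:3 pp1:3 pp2:4 pp3:4 pp4:1 pp5:1
Op 8: write(P1, v1, 111). refcount(pp1)=3>1 -> COPY to pp6. 7 ppages; refcounts: pp0:3 pp1:2 pp2:4 pp3:4 pp4:1 pp5:1 pp6:1
Op 9: write(P2, v1, 138). refcount(pp4)=1 -> write in place. 7 ppages; refcounts: pp0:3 pp1:2 pp2:4 pp3:4 pp4:1 pp5:1 pp6:1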